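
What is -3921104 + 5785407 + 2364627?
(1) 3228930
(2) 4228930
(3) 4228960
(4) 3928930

First: -3921104 + 5785407 = 1864303
Then: 1864303 + 2364627 = 4228930
2) 4228930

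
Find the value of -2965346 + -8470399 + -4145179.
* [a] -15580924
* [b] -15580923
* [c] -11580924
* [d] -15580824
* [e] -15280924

First: -2965346 + -8470399 = -11435745
Then: -11435745 + -4145179 = -15580924
a) -15580924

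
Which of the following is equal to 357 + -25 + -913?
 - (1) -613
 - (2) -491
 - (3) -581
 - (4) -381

First: 357 + -25 = 332
Then: 332 + -913 = -581
3) -581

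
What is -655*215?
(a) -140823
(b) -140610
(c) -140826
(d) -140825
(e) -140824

-655 * 215 = -140825
d) -140825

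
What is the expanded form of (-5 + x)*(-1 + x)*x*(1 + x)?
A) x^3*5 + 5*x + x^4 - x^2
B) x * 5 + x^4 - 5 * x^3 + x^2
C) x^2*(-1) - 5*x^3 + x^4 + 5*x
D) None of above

Expanding (-5 + x)*(-1 + x)*x*(1 + x):
= x^2*(-1) - 5*x^3 + x^4 + 5*x
C) x^2*(-1) - 5*x^3 + x^4 + 5*x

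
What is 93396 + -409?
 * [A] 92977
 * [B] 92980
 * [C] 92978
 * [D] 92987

93396 + -409 = 92987
D) 92987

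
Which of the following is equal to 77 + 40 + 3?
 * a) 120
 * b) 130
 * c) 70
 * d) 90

First: 77 + 40 = 117
Then: 117 + 3 = 120
a) 120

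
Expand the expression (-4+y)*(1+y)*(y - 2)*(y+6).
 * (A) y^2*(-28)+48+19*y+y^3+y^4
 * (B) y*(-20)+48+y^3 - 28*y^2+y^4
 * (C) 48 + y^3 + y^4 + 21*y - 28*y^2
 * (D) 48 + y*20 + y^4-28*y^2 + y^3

Expanding (-4+y)*(1+y)*(y - 2)*(y+6):
= 48 + y*20 + y^4-28*y^2 + y^3
D) 48 + y*20 + y^4-28*y^2 + y^3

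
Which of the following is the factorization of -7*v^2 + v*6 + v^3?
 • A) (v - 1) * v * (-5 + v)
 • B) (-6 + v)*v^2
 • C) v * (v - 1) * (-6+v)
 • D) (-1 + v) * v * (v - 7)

We need to factor -7*v^2 + v*6 + v^3.
The factored form is v * (v - 1) * (-6+v).
C) v * (v - 1) * (-6+v)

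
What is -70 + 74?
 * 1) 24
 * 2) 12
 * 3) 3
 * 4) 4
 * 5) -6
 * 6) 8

-70 + 74 = 4
4) 4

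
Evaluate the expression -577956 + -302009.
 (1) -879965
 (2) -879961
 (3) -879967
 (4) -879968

-577956 + -302009 = -879965
1) -879965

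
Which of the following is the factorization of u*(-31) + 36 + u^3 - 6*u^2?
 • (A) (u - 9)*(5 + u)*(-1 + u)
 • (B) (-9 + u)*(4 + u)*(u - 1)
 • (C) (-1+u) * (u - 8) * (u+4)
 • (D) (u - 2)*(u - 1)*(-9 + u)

We need to factor u*(-31) + 36 + u^3 - 6*u^2.
The factored form is (-9 + u)*(4 + u)*(u - 1).
B) (-9 + u)*(4 + u)*(u - 1)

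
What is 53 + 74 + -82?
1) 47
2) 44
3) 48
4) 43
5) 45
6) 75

First: 53 + 74 = 127
Then: 127 + -82 = 45
5) 45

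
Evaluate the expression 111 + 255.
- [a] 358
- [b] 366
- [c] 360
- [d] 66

111 + 255 = 366
b) 366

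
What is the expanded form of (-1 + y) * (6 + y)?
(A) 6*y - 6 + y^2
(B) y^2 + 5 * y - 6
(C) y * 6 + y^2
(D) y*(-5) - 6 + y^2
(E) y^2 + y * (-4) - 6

Expanding (-1 + y) * (6 + y):
= y^2 + 5 * y - 6
B) y^2 + 5 * y - 6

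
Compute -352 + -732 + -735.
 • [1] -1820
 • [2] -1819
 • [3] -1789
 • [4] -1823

First: -352 + -732 = -1084
Then: -1084 + -735 = -1819
2) -1819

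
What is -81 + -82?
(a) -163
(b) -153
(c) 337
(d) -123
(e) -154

-81 + -82 = -163
a) -163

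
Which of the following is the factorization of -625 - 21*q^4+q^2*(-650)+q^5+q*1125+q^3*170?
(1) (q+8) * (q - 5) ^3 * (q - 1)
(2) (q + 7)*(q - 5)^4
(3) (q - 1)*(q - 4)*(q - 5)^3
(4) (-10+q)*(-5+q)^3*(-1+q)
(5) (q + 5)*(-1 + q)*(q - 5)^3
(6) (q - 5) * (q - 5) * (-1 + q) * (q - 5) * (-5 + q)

We need to factor -625 - 21*q^4+q^2*(-650)+q^5+q*1125+q^3*170.
The factored form is (q - 5) * (q - 5) * (-1 + q) * (q - 5) * (-5 + q).
6) (q - 5) * (q - 5) * (-1 + q) * (q - 5) * (-5 + q)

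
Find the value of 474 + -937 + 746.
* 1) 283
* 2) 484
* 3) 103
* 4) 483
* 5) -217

First: 474 + -937 = -463
Then: -463 + 746 = 283
1) 283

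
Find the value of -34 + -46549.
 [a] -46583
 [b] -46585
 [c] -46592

-34 + -46549 = -46583
a) -46583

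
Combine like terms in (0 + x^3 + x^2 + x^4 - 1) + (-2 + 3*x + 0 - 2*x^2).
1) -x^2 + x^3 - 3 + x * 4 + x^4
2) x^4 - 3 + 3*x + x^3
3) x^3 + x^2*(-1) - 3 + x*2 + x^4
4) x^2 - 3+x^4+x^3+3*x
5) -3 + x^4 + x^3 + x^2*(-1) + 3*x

Adding the polynomials and combining like terms:
(0 + x^3 + x^2 + x^4 - 1) + (-2 + 3*x + 0 - 2*x^2)
= -3 + x^4 + x^3 + x^2*(-1) + 3*x
5) -3 + x^4 + x^3 + x^2*(-1) + 3*x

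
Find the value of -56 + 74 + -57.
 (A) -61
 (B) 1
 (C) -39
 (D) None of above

First: -56 + 74 = 18
Then: 18 + -57 = -39
C) -39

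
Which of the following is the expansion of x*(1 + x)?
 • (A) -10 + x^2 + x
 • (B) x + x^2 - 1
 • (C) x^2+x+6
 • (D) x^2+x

Expanding x*(1 + x):
= x^2+x
D) x^2+x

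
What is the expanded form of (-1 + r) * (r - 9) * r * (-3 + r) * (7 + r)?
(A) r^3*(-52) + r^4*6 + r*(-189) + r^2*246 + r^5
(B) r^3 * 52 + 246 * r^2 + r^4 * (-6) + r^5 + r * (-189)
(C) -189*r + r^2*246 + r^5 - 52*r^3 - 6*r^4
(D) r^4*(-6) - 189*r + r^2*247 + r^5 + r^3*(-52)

Expanding (-1 + r) * (r - 9) * r * (-3 + r) * (7 + r):
= -189*r + r^2*246 + r^5 - 52*r^3 - 6*r^4
C) -189*r + r^2*246 + r^5 - 52*r^3 - 6*r^4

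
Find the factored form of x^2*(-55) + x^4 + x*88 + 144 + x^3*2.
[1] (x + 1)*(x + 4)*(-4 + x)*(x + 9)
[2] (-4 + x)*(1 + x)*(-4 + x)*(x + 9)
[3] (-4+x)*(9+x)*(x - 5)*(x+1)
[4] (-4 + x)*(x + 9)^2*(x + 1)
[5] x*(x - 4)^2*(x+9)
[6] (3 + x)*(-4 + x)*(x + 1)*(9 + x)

We need to factor x^2*(-55) + x^4 + x*88 + 144 + x^3*2.
The factored form is (-4 + x)*(1 + x)*(-4 + x)*(x + 9).
2) (-4 + x)*(1 + x)*(-4 + x)*(x + 9)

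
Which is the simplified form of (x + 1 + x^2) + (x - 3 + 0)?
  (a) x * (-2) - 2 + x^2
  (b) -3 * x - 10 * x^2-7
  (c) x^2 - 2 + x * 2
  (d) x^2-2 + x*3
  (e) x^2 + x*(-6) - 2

Adding the polynomials and combining like terms:
(x + 1 + x^2) + (x - 3 + 0)
= x^2 - 2 + x * 2
c) x^2 - 2 + x * 2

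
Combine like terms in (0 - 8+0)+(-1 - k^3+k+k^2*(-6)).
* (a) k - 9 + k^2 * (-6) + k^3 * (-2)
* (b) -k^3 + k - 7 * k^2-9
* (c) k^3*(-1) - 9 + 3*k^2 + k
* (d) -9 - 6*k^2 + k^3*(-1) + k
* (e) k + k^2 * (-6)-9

Adding the polynomials and combining like terms:
(0 - 8 + 0) + (-1 - k^3 + k + k^2*(-6))
= -9 - 6*k^2 + k^3*(-1) + k
d) -9 - 6*k^2 + k^3*(-1) + k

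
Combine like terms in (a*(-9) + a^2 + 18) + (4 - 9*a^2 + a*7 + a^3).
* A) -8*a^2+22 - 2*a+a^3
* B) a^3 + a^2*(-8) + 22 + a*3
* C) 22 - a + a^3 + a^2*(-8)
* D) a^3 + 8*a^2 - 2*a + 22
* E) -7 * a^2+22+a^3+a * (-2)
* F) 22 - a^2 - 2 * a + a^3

Adding the polynomials and combining like terms:
(a*(-9) + a^2 + 18) + (4 - 9*a^2 + a*7 + a^3)
= -8*a^2+22 - 2*a+a^3
A) -8*a^2+22 - 2*a+a^3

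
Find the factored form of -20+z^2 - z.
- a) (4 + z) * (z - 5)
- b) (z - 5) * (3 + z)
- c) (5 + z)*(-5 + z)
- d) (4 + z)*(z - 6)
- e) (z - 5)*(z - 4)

We need to factor -20+z^2 - z.
The factored form is (4 + z) * (z - 5).
a) (4 + z) * (z - 5)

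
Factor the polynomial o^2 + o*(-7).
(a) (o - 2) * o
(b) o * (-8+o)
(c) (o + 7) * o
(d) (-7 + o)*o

We need to factor o^2 + o*(-7).
The factored form is (-7 + o)*o.
d) (-7 + o)*o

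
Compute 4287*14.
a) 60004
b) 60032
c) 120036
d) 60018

4287 * 14 = 60018
d) 60018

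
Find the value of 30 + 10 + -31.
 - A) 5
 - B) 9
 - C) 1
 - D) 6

First: 30 + 10 = 40
Then: 40 + -31 = 9
B) 9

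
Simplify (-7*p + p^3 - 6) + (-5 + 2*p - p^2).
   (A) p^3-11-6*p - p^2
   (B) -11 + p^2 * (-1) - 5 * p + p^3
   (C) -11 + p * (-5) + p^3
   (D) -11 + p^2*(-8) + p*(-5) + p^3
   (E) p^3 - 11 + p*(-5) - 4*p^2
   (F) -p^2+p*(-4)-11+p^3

Adding the polynomials and combining like terms:
(-7*p + p^3 - 6) + (-5 + 2*p - p^2)
= -11 + p^2 * (-1) - 5 * p + p^3
B) -11 + p^2 * (-1) - 5 * p + p^3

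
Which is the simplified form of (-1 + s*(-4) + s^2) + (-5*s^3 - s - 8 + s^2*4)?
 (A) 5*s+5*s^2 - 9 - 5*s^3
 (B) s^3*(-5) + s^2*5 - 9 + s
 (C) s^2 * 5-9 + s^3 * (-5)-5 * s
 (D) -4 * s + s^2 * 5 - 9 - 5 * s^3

Adding the polynomials and combining like terms:
(-1 + s*(-4) + s^2) + (-5*s^3 - s - 8 + s^2*4)
= s^2 * 5-9 + s^3 * (-5)-5 * s
C) s^2 * 5-9 + s^3 * (-5)-5 * s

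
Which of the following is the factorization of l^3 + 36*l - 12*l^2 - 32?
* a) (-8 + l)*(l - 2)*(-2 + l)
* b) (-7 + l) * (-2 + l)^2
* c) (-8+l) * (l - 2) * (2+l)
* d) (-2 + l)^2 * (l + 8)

We need to factor l^3 + 36*l - 12*l^2 - 32.
The factored form is (-8 + l)*(l - 2)*(-2 + l).
a) (-8 + l)*(l - 2)*(-2 + l)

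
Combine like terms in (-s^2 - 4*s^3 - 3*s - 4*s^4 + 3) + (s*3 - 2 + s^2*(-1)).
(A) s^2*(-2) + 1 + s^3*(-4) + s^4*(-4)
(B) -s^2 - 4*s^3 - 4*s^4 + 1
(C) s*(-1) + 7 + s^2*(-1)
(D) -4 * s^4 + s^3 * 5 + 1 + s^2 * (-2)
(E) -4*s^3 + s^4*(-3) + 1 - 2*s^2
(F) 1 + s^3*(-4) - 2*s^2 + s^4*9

Adding the polynomials and combining like terms:
(-s^2 - 4*s^3 - 3*s - 4*s^4 + 3) + (s*3 - 2 + s^2*(-1))
= s^2*(-2) + 1 + s^3*(-4) + s^4*(-4)
A) s^2*(-2) + 1 + s^3*(-4) + s^4*(-4)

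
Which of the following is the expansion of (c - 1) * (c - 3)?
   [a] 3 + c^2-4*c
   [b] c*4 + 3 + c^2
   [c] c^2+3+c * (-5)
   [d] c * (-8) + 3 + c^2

Expanding (c - 1) * (c - 3):
= 3 + c^2-4*c
a) 3 + c^2-4*c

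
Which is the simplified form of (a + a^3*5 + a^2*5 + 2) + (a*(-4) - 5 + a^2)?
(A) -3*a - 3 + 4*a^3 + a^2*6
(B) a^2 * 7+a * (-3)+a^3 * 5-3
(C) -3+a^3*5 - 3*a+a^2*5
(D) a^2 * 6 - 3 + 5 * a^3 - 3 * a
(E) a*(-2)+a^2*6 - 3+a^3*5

Adding the polynomials and combining like terms:
(a + a^3*5 + a^2*5 + 2) + (a*(-4) - 5 + a^2)
= a^2 * 6 - 3 + 5 * a^3 - 3 * a
D) a^2 * 6 - 3 + 5 * a^3 - 3 * a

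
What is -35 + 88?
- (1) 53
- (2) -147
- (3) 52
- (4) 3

-35 + 88 = 53
1) 53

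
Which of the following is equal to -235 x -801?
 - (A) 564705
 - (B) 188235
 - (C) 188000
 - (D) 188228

-235 * -801 = 188235
B) 188235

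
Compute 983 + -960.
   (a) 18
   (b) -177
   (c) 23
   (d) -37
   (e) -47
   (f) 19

983 + -960 = 23
c) 23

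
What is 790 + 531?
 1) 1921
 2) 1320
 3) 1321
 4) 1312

790 + 531 = 1321
3) 1321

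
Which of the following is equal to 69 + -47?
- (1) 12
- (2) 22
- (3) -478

69 + -47 = 22
2) 22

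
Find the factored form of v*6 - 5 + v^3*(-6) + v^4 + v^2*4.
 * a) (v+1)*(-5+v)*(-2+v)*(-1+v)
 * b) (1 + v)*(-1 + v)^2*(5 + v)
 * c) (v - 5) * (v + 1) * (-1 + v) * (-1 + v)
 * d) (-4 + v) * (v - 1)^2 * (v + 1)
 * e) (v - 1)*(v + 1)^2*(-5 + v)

We need to factor v*6 - 5 + v^3*(-6) + v^4 + v^2*4.
The factored form is (v - 5) * (v + 1) * (-1 + v) * (-1 + v).
c) (v - 5) * (v + 1) * (-1 + v) * (-1 + v)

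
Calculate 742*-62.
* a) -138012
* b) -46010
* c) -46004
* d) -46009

742 * -62 = -46004
c) -46004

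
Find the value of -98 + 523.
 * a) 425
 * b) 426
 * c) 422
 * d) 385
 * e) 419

-98 + 523 = 425
a) 425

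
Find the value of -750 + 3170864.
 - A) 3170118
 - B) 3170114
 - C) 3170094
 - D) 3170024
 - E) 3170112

-750 + 3170864 = 3170114
B) 3170114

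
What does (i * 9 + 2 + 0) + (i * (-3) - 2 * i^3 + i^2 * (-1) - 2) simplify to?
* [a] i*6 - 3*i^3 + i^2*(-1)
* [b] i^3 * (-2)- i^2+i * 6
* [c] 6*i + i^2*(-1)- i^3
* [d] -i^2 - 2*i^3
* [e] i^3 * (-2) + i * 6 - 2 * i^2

Adding the polynomials and combining like terms:
(i*9 + 2 + 0) + (i*(-3) - 2*i^3 + i^2*(-1) - 2)
= i^3 * (-2)- i^2+i * 6
b) i^3 * (-2)- i^2+i * 6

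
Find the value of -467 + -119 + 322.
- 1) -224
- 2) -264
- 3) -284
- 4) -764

First: -467 + -119 = -586
Then: -586 + 322 = -264
2) -264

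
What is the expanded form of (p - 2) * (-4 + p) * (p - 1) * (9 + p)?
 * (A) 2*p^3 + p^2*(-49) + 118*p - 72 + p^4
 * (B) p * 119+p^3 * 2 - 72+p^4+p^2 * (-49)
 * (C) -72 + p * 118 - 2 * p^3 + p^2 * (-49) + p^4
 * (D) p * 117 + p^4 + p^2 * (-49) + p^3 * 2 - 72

Expanding (p - 2) * (-4 + p) * (p - 1) * (9 + p):
= 2*p^3 + p^2*(-49) + 118*p - 72 + p^4
A) 2*p^3 + p^2*(-49) + 118*p - 72 + p^4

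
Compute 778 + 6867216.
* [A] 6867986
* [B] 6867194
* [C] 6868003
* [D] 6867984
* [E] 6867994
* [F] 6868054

778 + 6867216 = 6867994
E) 6867994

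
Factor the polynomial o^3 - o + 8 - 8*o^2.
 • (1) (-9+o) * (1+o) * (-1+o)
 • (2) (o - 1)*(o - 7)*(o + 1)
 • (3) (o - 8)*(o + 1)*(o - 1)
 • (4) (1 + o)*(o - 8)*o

We need to factor o^3 - o + 8 - 8*o^2.
The factored form is (o - 8)*(o + 1)*(o - 1).
3) (o - 8)*(o + 1)*(o - 1)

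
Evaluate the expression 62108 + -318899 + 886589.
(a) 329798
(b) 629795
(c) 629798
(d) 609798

First: 62108 + -318899 = -256791
Then: -256791 + 886589 = 629798
c) 629798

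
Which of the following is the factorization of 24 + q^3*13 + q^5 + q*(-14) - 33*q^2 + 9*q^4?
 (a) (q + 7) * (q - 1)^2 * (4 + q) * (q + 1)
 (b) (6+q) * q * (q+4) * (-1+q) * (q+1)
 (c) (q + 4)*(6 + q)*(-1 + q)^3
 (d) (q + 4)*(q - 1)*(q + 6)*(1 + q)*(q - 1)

We need to factor 24 + q^3*13 + q^5 + q*(-14) - 33*q^2 + 9*q^4.
The factored form is (q + 4)*(q - 1)*(q + 6)*(1 + q)*(q - 1).
d) (q + 4)*(q - 1)*(q + 6)*(1 + q)*(q - 1)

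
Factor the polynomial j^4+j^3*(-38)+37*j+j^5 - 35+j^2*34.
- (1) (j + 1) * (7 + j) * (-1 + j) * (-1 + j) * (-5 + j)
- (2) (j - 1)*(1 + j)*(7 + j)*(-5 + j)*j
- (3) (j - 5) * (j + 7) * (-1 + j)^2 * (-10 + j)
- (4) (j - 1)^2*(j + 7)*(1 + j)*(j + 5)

We need to factor j^4+j^3*(-38)+37*j+j^5 - 35+j^2*34.
The factored form is (j + 1) * (7 + j) * (-1 + j) * (-1 + j) * (-5 + j).
1) (j + 1) * (7 + j) * (-1 + j) * (-1 + j) * (-5 + j)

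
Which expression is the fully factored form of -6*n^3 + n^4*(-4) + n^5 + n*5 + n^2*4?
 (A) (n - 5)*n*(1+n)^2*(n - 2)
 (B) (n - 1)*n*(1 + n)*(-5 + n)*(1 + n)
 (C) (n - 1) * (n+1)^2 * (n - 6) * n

We need to factor -6*n^3 + n^4*(-4) + n^5 + n*5 + n^2*4.
The factored form is (n - 1)*n*(1 + n)*(-5 + n)*(1 + n).
B) (n - 1)*n*(1 + n)*(-5 + n)*(1 + n)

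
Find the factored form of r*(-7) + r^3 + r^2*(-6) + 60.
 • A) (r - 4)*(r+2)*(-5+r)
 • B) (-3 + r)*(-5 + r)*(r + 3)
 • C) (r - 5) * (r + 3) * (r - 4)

We need to factor r*(-7) + r^3 + r^2*(-6) + 60.
The factored form is (r - 5) * (r + 3) * (r - 4).
C) (r - 5) * (r + 3) * (r - 4)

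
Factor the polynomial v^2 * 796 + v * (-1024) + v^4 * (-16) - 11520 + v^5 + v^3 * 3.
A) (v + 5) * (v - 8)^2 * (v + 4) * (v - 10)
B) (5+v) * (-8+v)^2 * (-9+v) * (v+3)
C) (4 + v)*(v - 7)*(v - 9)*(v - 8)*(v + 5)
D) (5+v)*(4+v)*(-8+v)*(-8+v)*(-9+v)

We need to factor v^2 * 796 + v * (-1024) + v^4 * (-16) - 11520 + v^5 + v^3 * 3.
The factored form is (5+v)*(4+v)*(-8+v)*(-8+v)*(-9+v).
D) (5+v)*(4+v)*(-8+v)*(-8+v)*(-9+v)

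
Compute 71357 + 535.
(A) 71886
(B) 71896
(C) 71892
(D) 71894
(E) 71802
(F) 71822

71357 + 535 = 71892
C) 71892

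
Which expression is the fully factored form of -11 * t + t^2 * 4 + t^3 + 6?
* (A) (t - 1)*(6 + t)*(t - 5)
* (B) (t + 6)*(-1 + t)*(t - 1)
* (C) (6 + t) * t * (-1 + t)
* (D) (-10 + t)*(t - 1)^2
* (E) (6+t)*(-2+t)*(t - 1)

We need to factor -11 * t + t^2 * 4 + t^3 + 6.
The factored form is (t + 6)*(-1 + t)*(t - 1).
B) (t + 6)*(-1 + t)*(t - 1)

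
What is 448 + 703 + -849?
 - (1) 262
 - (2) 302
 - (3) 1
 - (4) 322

First: 448 + 703 = 1151
Then: 1151 + -849 = 302
2) 302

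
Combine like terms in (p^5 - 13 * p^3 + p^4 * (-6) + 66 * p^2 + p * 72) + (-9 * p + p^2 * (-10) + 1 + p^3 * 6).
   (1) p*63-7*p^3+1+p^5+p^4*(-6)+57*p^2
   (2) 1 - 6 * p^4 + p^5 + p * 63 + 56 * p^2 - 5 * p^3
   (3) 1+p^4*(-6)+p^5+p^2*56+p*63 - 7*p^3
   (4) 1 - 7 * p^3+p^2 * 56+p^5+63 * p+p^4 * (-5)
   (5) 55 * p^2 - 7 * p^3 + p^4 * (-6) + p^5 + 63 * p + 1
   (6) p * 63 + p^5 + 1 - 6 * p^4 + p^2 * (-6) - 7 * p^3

Adding the polynomials and combining like terms:
(p^5 - 13*p^3 + p^4*(-6) + 66*p^2 + p*72) + (-9*p + p^2*(-10) + 1 + p^3*6)
= 1+p^4*(-6)+p^5+p^2*56+p*63 - 7*p^3
3) 1+p^4*(-6)+p^5+p^2*56+p*63 - 7*p^3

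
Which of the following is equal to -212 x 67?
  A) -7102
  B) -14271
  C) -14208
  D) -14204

-212 * 67 = -14204
D) -14204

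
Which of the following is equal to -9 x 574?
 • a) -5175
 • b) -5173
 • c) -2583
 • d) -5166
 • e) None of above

-9 * 574 = -5166
d) -5166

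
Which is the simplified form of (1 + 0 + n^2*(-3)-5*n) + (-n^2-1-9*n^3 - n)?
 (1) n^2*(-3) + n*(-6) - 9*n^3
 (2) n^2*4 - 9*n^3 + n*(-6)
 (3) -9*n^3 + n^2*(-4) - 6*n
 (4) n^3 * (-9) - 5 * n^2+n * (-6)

Adding the polynomials and combining like terms:
(1 + 0 + n^2*(-3) - 5*n) + (-n^2 - 1 - 9*n^3 - n)
= -9*n^3 + n^2*(-4) - 6*n
3) -9*n^3 + n^2*(-4) - 6*n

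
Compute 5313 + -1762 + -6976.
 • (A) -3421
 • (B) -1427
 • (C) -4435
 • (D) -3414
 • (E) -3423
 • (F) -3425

First: 5313 + -1762 = 3551
Then: 3551 + -6976 = -3425
F) -3425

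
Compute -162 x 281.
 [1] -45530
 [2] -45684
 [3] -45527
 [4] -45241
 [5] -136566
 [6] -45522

-162 * 281 = -45522
6) -45522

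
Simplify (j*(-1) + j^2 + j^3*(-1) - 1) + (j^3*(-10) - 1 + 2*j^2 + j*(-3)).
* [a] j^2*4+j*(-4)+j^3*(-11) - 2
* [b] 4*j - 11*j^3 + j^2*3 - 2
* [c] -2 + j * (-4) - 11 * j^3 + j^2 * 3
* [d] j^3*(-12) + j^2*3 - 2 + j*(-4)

Adding the polynomials and combining like terms:
(j*(-1) + j^2 + j^3*(-1) - 1) + (j^3*(-10) - 1 + 2*j^2 + j*(-3))
= -2 + j * (-4) - 11 * j^3 + j^2 * 3
c) -2 + j * (-4) - 11 * j^3 + j^2 * 3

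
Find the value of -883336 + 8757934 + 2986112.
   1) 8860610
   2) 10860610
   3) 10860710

First: -883336 + 8757934 = 7874598
Then: 7874598 + 2986112 = 10860710
3) 10860710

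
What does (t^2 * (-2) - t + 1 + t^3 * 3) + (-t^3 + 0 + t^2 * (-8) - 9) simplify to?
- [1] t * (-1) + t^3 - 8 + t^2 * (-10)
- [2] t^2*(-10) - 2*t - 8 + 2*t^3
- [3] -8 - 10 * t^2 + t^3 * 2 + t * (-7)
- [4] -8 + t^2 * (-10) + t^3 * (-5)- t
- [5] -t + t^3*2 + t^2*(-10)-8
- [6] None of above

Adding the polynomials and combining like terms:
(t^2*(-2) - t + 1 + t^3*3) + (-t^3 + 0 + t^2*(-8) - 9)
= -t + t^3*2 + t^2*(-10)-8
5) -t + t^3*2 + t^2*(-10)-8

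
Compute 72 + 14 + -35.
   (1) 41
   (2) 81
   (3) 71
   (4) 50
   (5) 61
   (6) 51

First: 72 + 14 = 86
Then: 86 + -35 = 51
6) 51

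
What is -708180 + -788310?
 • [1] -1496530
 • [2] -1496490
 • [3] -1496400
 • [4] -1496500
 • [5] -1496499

-708180 + -788310 = -1496490
2) -1496490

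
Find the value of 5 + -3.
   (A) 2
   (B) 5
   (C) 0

5 + -3 = 2
A) 2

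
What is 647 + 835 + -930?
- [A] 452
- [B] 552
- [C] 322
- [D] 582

First: 647 + 835 = 1482
Then: 1482 + -930 = 552
B) 552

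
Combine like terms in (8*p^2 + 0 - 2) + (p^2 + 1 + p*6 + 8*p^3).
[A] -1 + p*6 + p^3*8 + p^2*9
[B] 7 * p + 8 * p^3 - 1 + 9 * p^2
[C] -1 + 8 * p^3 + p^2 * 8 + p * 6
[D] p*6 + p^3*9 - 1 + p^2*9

Adding the polynomials and combining like terms:
(8*p^2 + 0 - 2) + (p^2 + 1 + p*6 + 8*p^3)
= -1 + p*6 + p^3*8 + p^2*9
A) -1 + p*6 + p^3*8 + p^2*9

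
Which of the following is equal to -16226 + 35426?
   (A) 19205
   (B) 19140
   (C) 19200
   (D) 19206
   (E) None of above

-16226 + 35426 = 19200
C) 19200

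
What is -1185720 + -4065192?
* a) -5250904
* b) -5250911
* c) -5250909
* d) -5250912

-1185720 + -4065192 = -5250912
d) -5250912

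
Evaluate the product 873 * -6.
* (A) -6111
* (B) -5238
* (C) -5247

873 * -6 = -5238
B) -5238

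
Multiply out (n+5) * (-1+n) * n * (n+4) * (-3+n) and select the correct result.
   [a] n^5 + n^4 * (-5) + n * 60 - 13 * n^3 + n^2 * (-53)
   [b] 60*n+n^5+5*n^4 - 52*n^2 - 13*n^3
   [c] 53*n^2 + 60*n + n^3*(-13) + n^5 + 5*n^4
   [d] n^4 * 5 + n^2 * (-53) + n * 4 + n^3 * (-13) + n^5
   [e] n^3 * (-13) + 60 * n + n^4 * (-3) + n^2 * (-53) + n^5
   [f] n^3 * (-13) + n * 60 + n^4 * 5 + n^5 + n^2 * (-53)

Expanding (n+5) * (-1+n) * n * (n+4) * (-3+n):
= n^3 * (-13) + n * 60 + n^4 * 5 + n^5 + n^2 * (-53)
f) n^3 * (-13) + n * 60 + n^4 * 5 + n^5 + n^2 * (-53)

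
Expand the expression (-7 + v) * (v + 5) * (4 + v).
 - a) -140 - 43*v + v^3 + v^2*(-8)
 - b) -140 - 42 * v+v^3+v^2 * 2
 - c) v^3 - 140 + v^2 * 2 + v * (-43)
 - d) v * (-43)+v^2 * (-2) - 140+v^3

Expanding (-7 + v) * (v + 5) * (4 + v):
= v^3 - 140 + v^2 * 2 + v * (-43)
c) v^3 - 140 + v^2 * 2 + v * (-43)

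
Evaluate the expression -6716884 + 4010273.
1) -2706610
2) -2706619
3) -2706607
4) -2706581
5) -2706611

-6716884 + 4010273 = -2706611
5) -2706611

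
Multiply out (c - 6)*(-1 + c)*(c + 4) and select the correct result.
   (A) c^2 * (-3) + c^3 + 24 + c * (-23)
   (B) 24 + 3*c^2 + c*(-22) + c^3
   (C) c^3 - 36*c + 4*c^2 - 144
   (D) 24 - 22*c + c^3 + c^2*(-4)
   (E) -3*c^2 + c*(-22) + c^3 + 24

Expanding (c - 6)*(-1 + c)*(c + 4):
= -3*c^2 + c*(-22) + c^3 + 24
E) -3*c^2 + c*(-22) + c^3 + 24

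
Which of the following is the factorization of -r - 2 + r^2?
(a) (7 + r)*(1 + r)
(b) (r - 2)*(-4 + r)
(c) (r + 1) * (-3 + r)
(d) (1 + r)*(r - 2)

We need to factor -r - 2 + r^2.
The factored form is (1 + r)*(r - 2).
d) (1 + r)*(r - 2)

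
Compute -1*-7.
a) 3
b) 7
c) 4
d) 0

-1 * -7 = 7
b) 7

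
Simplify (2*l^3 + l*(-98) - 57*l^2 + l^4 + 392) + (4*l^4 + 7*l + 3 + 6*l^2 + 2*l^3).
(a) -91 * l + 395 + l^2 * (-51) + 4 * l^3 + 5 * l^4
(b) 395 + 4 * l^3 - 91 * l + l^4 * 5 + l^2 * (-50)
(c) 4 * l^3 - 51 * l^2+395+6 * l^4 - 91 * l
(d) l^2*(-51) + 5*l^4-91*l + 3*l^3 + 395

Adding the polynomials and combining like terms:
(2*l^3 + l*(-98) - 57*l^2 + l^4 + 392) + (4*l^4 + 7*l + 3 + 6*l^2 + 2*l^3)
= -91 * l + 395 + l^2 * (-51) + 4 * l^3 + 5 * l^4
a) -91 * l + 395 + l^2 * (-51) + 4 * l^3 + 5 * l^4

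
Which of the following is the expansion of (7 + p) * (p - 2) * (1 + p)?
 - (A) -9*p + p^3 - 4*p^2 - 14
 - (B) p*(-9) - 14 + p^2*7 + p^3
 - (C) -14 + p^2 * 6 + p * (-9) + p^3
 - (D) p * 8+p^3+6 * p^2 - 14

Expanding (7 + p) * (p - 2) * (1 + p):
= -14 + p^2 * 6 + p * (-9) + p^3
C) -14 + p^2 * 6 + p * (-9) + p^3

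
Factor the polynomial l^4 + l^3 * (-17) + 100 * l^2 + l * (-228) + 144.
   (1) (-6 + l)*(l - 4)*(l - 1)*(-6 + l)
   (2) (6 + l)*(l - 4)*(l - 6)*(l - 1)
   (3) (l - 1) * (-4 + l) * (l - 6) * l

We need to factor l^4 + l^3 * (-17) + 100 * l^2 + l * (-228) + 144.
The factored form is (-6 + l)*(l - 4)*(l - 1)*(-6 + l).
1) (-6 + l)*(l - 4)*(l - 1)*(-6 + l)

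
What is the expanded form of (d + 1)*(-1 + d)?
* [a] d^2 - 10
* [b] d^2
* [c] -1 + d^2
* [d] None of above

Expanding (d + 1)*(-1 + d):
= -1 + d^2
c) -1 + d^2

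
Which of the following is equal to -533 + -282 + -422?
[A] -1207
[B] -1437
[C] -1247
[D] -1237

First: -533 + -282 = -815
Then: -815 + -422 = -1237
D) -1237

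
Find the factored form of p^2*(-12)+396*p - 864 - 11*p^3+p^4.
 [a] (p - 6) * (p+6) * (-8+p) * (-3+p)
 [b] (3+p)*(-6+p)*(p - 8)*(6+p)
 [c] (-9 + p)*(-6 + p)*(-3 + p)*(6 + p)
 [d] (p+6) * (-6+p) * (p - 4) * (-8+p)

We need to factor p^2*(-12)+396*p - 864 - 11*p^3+p^4.
The factored form is (p - 6) * (p+6) * (-8+p) * (-3+p).
a) (p - 6) * (p+6) * (-8+p) * (-3+p)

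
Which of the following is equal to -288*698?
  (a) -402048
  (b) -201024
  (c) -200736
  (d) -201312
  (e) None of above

-288 * 698 = -201024
b) -201024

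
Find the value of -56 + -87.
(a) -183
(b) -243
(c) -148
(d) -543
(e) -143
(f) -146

-56 + -87 = -143
e) -143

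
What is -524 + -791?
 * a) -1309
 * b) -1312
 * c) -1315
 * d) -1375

-524 + -791 = -1315
c) -1315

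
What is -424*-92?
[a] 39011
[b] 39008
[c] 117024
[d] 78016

-424 * -92 = 39008
b) 39008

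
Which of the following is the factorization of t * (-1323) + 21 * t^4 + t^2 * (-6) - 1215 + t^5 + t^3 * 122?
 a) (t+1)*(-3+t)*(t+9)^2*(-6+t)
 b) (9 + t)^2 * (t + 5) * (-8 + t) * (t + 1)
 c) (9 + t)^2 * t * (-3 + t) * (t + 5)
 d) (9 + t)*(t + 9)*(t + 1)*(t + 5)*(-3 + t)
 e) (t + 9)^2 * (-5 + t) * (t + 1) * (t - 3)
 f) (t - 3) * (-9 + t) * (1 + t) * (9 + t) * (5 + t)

We need to factor t * (-1323) + 21 * t^4 + t^2 * (-6) - 1215 + t^5 + t^3 * 122.
The factored form is (9 + t)*(t + 9)*(t + 1)*(t + 5)*(-3 + t).
d) (9 + t)*(t + 9)*(t + 1)*(t + 5)*(-3 + t)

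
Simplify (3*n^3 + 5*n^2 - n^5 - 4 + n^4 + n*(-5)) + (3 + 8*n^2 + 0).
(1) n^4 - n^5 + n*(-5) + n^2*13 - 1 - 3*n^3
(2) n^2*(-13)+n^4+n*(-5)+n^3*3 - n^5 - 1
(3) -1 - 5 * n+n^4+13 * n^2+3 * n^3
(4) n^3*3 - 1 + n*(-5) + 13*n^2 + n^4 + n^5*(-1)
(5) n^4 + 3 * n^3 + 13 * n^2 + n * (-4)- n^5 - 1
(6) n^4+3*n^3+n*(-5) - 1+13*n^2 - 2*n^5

Adding the polynomials and combining like terms:
(3*n^3 + 5*n^2 - n^5 - 4 + n^4 + n*(-5)) + (3 + 8*n^2 + 0)
= n^3*3 - 1 + n*(-5) + 13*n^2 + n^4 + n^5*(-1)
4) n^3*3 - 1 + n*(-5) + 13*n^2 + n^4 + n^5*(-1)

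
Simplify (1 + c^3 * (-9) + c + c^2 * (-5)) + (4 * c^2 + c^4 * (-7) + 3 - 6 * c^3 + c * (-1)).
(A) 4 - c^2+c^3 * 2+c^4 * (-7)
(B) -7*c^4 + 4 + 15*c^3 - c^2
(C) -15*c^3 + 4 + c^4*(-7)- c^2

Adding the polynomials and combining like terms:
(1 + c^3*(-9) + c + c^2*(-5)) + (4*c^2 + c^4*(-7) + 3 - 6*c^3 + c*(-1))
= -15*c^3 + 4 + c^4*(-7)- c^2
C) -15*c^3 + 4 + c^4*(-7)- c^2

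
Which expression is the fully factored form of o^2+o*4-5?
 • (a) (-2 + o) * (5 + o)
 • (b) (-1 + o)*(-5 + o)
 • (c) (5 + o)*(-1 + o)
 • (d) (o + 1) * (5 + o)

We need to factor o^2+o*4-5.
The factored form is (5 + o)*(-1 + o).
c) (5 + o)*(-1 + o)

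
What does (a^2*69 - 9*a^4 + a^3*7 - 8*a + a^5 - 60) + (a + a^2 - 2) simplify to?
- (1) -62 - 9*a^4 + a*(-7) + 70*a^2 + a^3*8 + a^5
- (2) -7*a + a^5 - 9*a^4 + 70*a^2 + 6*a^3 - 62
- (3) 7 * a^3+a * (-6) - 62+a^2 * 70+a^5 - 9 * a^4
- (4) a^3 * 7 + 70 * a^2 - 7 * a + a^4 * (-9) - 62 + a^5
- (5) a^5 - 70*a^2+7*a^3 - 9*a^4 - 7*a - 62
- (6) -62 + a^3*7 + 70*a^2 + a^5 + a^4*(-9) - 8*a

Adding the polynomials and combining like terms:
(a^2*69 - 9*a^4 + a^3*7 - 8*a + a^5 - 60) + (a + a^2 - 2)
= a^3 * 7 + 70 * a^2 - 7 * a + a^4 * (-9) - 62 + a^5
4) a^3 * 7 + 70 * a^2 - 7 * a + a^4 * (-9) - 62 + a^5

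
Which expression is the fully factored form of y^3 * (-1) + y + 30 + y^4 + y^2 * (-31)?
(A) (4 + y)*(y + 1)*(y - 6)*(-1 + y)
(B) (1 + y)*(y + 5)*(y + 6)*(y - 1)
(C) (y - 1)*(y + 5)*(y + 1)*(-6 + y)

We need to factor y^3 * (-1) + y + 30 + y^4 + y^2 * (-31).
The factored form is (y - 1)*(y + 5)*(y + 1)*(-6 + y).
C) (y - 1)*(y + 5)*(y + 1)*(-6 + y)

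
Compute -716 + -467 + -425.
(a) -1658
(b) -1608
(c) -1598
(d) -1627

First: -716 + -467 = -1183
Then: -1183 + -425 = -1608
b) -1608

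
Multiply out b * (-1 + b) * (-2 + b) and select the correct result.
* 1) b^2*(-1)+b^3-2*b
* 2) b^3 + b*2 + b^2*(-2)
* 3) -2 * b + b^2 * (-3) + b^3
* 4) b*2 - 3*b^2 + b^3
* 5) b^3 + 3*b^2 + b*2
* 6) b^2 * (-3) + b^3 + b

Expanding b * (-1 + b) * (-2 + b):
= b*2 - 3*b^2 + b^3
4) b*2 - 3*b^2 + b^3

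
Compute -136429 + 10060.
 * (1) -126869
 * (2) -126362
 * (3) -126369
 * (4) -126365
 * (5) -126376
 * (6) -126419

-136429 + 10060 = -126369
3) -126369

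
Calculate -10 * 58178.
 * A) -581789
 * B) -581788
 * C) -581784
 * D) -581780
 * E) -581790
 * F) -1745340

-10 * 58178 = -581780
D) -581780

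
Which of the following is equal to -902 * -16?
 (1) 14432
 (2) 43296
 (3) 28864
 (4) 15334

-902 * -16 = 14432
1) 14432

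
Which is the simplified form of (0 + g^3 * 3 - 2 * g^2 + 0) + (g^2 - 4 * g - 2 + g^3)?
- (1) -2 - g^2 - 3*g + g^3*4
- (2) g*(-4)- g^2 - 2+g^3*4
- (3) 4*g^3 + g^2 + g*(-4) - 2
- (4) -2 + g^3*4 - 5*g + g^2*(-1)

Adding the polynomials and combining like terms:
(0 + g^3*3 - 2*g^2 + 0) + (g^2 - 4*g - 2 + g^3)
= g*(-4)- g^2 - 2+g^3*4
2) g*(-4)- g^2 - 2+g^3*4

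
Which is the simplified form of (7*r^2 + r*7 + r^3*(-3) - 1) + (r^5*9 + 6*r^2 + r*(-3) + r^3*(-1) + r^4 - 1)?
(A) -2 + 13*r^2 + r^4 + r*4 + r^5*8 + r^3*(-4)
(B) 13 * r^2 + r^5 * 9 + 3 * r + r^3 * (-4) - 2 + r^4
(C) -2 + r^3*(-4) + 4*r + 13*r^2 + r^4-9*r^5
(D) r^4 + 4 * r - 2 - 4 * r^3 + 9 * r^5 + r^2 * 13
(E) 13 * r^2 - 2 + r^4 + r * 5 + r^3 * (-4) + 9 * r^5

Adding the polynomials and combining like terms:
(7*r^2 + r*7 + r^3*(-3) - 1) + (r^5*9 + 6*r^2 + r*(-3) + r^3*(-1) + r^4 - 1)
= r^4 + 4 * r - 2 - 4 * r^3 + 9 * r^5 + r^2 * 13
D) r^4 + 4 * r - 2 - 4 * r^3 + 9 * r^5 + r^2 * 13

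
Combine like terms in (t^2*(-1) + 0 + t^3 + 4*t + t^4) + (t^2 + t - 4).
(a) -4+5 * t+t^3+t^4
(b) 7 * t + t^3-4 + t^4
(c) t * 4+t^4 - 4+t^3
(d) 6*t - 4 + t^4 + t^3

Adding the polynomials and combining like terms:
(t^2*(-1) + 0 + t^3 + 4*t + t^4) + (t^2 + t - 4)
= -4+5 * t+t^3+t^4
a) -4+5 * t+t^3+t^4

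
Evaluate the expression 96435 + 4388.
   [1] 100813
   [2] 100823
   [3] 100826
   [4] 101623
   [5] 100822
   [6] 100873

96435 + 4388 = 100823
2) 100823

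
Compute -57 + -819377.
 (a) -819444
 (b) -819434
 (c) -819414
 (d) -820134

-57 + -819377 = -819434
b) -819434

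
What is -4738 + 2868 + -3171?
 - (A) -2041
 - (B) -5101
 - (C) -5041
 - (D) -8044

First: -4738 + 2868 = -1870
Then: -1870 + -3171 = -5041
C) -5041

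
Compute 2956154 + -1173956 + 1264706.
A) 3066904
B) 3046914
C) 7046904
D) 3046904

First: 2956154 + -1173956 = 1782198
Then: 1782198 + 1264706 = 3046904
D) 3046904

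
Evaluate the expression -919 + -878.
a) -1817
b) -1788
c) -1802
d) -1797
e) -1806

-919 + -878 = -1797
d) -1797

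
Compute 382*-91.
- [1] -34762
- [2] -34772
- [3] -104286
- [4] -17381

382 * -91 = -34762
1) -34762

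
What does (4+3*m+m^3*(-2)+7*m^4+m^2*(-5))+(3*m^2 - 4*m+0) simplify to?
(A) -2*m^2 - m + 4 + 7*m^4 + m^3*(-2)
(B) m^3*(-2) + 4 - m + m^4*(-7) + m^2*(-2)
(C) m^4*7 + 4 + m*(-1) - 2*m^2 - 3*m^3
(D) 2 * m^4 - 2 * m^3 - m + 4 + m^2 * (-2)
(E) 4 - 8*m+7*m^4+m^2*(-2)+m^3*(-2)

Adding the polynomials and combining like terms:
(4 + 3*m + m^3*(-2) + 7*m^4 + m^2*(-5)) + (3*m^2 - 4*m + 0)
= -2*m^2 - m + 4 + 7*m^4 + m^3*(-2)
A) -2*m^2 - m + 4 + 7*m^4 + m^3*(-2)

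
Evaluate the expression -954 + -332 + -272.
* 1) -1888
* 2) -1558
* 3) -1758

First: -954 + -332 = -1286
Then: -1286 + -272 = -1558
2) -1558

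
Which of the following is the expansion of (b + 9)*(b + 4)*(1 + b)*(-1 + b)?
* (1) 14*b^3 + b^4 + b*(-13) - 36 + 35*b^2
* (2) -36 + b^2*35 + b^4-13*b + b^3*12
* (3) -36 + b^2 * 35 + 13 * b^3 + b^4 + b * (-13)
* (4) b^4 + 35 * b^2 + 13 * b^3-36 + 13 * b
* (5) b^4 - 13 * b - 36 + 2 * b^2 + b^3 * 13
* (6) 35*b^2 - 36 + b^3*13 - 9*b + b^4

Expanding (b + 9)*(b + 4)*(1 + b)*(-1 + b):
= -36 + b^2 * 35 + 13 * b^3 + b^4 + b * (-13)
3) -36 + b^2 * 35 + 13 * b^3 + b^4 + b * (-13)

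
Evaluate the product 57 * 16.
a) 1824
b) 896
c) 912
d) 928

57 * 16 = 912
c) 912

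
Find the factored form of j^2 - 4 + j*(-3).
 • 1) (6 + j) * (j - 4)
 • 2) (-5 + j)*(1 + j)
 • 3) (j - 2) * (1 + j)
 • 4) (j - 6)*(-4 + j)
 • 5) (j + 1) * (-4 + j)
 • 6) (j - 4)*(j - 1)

We need to factor j^2 - 4 + j*(-3).
The factored form is (j + 1) * (-4 + j).
5) (j + 1) * (-4 + j)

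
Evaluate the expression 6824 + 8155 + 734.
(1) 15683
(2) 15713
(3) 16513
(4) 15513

First: 6824 + 8155 = 14979
Then: 14979 + 734 = 15713
2) 15713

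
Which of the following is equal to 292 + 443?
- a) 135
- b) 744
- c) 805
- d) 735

292 + 443 = 735
d) 735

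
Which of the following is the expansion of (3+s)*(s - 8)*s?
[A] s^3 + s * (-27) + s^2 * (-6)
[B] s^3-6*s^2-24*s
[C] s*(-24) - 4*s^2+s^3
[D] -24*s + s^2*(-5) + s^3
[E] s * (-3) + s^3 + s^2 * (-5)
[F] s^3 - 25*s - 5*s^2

Expanding (3+s)*(s - 8)*s:
= -24*s + s^2*(-5) + s^3
D) -24*s + s^2*(-5) + s^3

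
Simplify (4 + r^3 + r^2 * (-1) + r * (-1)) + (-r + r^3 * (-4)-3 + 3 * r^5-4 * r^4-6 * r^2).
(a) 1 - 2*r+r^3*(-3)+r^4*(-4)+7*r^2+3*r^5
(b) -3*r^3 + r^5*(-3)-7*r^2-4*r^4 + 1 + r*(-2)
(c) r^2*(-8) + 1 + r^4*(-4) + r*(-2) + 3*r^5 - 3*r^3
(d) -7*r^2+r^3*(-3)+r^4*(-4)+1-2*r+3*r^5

Adding the polynomials and combining like terms:
(4 + r^3 + r^2*(-1) + r*(-1)) + (-r + r^3*(-4) - 3 + 3*r^5 - 4*r^4 - 6*r^2)
= -7*r^2+r^3*(-3)+r^4*(-4)+1-2*r+3*r^5
d) -7*r^2+r^3*(-3)+r^4*(-4)+1-2*r+3*r^5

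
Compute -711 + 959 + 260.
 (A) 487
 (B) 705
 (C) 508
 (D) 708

First: -711 + 959 = 248
Then: 248 + 260 = 508
C) 508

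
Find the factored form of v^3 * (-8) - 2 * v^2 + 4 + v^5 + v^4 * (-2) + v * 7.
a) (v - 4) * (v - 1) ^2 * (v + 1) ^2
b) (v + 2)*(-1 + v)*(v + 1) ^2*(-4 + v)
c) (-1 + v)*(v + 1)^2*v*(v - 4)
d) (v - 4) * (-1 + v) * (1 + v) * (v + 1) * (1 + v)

We need to factor v^3 * (-8) - 2 * v^2 + 4 + v^5 + v^4 * (-2) + v * 7.
The factored form is (v - 4) * (-1 + v) * (1 + v) * (v + 1) * (1 + v).
d) (v - 4) * (-1 + v) * (1 + v) * (v + 1) * (1 + v)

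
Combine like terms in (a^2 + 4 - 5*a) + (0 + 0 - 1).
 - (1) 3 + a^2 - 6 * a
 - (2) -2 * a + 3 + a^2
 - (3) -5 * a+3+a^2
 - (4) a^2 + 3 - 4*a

Adding the polynomials and combining like terms:
(a^2 + 4 - 5*a) + (0 + 0 - 1)
= -5 * a+3+a^2
3) -5 * a+3+a^2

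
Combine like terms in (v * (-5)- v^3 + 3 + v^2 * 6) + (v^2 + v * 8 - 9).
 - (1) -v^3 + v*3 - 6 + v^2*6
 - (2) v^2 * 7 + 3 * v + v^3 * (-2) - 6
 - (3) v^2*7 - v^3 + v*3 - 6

Adding the polynomials and combining like terms:
(v*(-5) - v^3 + 3 + v^2*6) + (v^2 + v*8 - 9)
= v^2*7 - v^3 + v*3 - 6
3) v^2*7 - v^3 + v*3 - 6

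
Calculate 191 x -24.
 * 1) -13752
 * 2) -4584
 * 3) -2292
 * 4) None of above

191 * -24 = -4584
2) -4584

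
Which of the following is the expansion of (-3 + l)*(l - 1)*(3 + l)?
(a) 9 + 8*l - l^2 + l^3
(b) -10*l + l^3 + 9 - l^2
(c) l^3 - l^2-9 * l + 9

Expanding (-3 + l)*(l - 1)*(3 + l):
= l^3 - l^2-9 * l + 9
c) l^3 - l^2-9 * l + 9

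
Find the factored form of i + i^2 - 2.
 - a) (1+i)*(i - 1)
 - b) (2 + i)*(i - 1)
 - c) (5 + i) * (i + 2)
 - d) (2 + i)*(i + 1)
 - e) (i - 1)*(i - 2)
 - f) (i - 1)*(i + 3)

We need to factor i + i^2 - 2.
The factored form is (2 + i)*(i - 1).
b) (2 + i)*(i - 1)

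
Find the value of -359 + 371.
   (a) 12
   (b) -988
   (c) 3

-359 + 371 = 12
a) 12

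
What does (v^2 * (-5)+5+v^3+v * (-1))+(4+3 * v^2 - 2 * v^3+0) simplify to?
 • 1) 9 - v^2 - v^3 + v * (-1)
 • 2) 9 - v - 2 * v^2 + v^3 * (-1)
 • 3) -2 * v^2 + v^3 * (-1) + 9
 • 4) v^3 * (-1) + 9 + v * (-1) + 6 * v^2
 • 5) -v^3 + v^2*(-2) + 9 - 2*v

Adding the polynomials and combining like terms:
(v^2*(-5) + 5 + v^3 + v*(-1)) + (4 + 3*v^2 - 2*v^3 + 0)
= 9 - v - 2 * v^2 + v^3 * (-1)
2) 9 - v - 2 * v^2 + v^3 * (-1)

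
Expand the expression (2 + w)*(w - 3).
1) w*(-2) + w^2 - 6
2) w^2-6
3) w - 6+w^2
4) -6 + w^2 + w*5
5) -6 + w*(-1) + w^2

Expanding (2 + w)*(w - 3):
= -6 + w*(-1) + w^2
5) -6 + w*(-1) + w^2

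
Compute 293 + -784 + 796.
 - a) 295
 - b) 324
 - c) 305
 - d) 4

First: 293 + -784 = -491
Then: -491 + 796 = 305
c) 305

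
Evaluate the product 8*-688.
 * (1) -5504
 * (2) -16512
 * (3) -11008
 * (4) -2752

8 * -688 = -5504
1) -5504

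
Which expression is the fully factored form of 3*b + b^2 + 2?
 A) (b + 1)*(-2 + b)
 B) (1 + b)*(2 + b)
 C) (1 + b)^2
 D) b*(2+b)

We need to factor 3*b + b^2 + 2.
The factored form is (1 + b)*(2 + b).
B) (1 + b)*(2 + b)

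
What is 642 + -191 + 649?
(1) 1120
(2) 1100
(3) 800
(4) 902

First: 642 + -191 = 451
Then: 451 + 649 = 1100
2) 1100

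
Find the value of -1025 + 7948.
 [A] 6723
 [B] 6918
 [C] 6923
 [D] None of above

-1025 + 7948 = 6923
C) 6923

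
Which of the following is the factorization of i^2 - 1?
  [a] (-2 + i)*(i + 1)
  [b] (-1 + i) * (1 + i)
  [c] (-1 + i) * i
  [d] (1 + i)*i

We need to factor i^2 - 1.
The factored form is (-1 + i) * (1 + i).
b) (-1 + i) * (1 + i)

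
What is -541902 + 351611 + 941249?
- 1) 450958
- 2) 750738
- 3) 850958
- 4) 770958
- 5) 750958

First: -541902 + 351611 = -190291
Then: -190291 + 941249 = 750958
5) 750958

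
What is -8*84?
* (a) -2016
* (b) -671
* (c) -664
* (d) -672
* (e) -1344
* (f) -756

-8 * 84 = -672
d) -672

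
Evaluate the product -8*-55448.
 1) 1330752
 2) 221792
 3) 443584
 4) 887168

-8 * -55448 = 443584
3) 443584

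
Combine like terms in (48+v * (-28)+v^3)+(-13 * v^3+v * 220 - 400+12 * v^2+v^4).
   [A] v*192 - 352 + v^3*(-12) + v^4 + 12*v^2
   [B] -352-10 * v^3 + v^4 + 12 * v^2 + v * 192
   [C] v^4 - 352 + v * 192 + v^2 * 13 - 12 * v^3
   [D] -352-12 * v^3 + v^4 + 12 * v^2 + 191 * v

Adding the polynomials and combining like terms:
(48 + v*(-28) + v^3) + (-13*v^3 + v*220 - 400 + 12*v^2 + v^4)
= v*192 - 352 + v^3*(-12) + v^4 + 12*v^2
A) v*192 - 352 + v^3*(-12) + v^4 + 12*v^2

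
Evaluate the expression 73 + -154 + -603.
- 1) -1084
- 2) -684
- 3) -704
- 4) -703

First: 73 + -154 = -81
Then: -81 + -603 = -684
2) -684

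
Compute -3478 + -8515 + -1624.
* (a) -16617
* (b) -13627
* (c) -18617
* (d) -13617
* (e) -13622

First: -3478 + -8515 = -11993
Then: -11993 + -1624 = -13617
d) -13617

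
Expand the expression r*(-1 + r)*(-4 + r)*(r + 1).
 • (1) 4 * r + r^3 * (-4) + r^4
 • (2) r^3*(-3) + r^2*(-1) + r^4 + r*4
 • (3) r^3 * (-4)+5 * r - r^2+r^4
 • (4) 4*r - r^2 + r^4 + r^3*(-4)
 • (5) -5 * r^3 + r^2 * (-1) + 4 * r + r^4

Expanding r*(-1 + r)*(-4 + r)*(r + 1):
= 4*r - r^2 + r^4 + r^3*(-4)
4) 4*r - r^2 + r^4 + r^3*(-4)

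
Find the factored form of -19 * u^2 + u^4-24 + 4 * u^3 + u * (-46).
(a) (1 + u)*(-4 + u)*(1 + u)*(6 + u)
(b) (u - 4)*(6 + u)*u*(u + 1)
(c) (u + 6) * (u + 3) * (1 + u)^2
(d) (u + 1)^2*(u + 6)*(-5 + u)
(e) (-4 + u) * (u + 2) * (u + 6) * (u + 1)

We need to factor -19 * u^2 + u^4-24 + 4 * u^3 + u * (-46).
The factored form is (1 + u)*(-4 + u)*(1 + u)*(6 + u).
a) (1 + u)*(-4 + u)*(1 + u)*(6 + u)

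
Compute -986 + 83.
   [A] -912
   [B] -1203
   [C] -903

-986 + 83 = -903
C) -903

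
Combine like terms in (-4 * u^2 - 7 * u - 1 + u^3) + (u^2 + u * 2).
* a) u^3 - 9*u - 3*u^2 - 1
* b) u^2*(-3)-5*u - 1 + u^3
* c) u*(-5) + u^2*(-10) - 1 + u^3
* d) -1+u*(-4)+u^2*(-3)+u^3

Adding the polynomials and combining like terms:
(-4*u^2 - 7*u - 1 + u^3) + (u^2 + u*2)
= u^2*(-3)-5*u - 1 + u^3
b) u^2*(-3)-5*u - 1 + u^3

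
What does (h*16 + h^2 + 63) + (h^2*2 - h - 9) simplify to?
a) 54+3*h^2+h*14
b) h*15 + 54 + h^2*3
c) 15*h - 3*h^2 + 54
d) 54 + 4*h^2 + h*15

Adding the polynomials and combining like terms:
(h*16 + h^2 + 63) + (h^2*2 - h - 9)
= h*15 + 54 + h^2*3
b) h*15 + 54 + h^2*3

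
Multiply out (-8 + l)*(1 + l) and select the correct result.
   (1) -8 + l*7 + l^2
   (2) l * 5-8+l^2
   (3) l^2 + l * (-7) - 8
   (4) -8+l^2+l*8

Expanding (-8 + l)*(1 + l):
= l^2 + l * (-7) - 8
3) l^2 + l * (-7) - 8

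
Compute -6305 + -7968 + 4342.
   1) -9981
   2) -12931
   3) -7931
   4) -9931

First: -6305 + -7968 = -14273
Then: -14273 + 4342 = -9931
4) -9931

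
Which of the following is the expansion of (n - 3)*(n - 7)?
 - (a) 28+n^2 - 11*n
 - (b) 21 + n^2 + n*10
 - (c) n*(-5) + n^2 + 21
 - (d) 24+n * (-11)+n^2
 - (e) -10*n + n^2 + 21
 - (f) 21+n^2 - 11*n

Expanding (n - 3)*(n - 7):
= -10*n + n^2 + 21
e) -10*n + n^2 + 21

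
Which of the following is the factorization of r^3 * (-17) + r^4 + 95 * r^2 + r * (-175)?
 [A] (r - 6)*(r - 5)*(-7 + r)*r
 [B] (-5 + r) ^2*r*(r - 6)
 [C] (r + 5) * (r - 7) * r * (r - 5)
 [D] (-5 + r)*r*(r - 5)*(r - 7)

We need to factor r^3 * (-17) + r^4 + 95 * r^2 + r * (-175).
The factored form is (-5 + r)*r*(r - 5)*(r - 7).
D) (-5 + r)*r*(r - 5)*(r - 7)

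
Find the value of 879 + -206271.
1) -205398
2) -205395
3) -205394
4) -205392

879 + -206271 = -205392
4) -205392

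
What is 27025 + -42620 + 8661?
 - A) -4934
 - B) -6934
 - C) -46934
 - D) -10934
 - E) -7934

First: 27025 + -42620 = -15595
Then: -15595 + 8661 = -6934
B) -6934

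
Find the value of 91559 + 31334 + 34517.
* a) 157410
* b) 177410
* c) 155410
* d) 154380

First: 91559 + 31334 = 122893
Then: 122893 + 34517 = 157410
a) 157410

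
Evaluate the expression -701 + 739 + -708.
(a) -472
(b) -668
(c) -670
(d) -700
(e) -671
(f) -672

First: -701 + 739 = 38
Then: 38 + -708 = -670
c) -670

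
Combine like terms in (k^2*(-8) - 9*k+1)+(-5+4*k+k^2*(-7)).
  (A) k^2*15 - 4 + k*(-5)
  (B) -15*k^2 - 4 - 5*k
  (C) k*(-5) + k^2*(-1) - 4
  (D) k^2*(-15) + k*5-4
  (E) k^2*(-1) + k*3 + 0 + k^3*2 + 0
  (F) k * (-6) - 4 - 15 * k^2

Adding the polynomials and combining like terms:
(k^2*(-8) - 9*k + 1) + (-5 + 4*k + k^2*(-7))
= -15*k^2 - 4 - 5*k
B) -15*k^2 - 4 - 5*k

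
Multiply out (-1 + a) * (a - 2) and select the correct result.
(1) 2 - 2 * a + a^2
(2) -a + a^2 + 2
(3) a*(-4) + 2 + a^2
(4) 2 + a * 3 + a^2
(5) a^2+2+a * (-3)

Expanding (-1 + a) * (a - 2):
= a^2+2+a * (-3)
5) a^2+2+a * (-3)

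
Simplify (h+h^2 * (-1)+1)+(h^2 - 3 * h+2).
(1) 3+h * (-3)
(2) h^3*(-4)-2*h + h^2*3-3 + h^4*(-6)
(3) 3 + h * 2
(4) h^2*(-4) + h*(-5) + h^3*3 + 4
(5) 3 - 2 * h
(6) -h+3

Adding the polynomials and combining like terms:
(h + h^2*(-1) + 1) + (h^2 - 3*h + 2)
= 3 - 2 * h
5) 3 - 2 * h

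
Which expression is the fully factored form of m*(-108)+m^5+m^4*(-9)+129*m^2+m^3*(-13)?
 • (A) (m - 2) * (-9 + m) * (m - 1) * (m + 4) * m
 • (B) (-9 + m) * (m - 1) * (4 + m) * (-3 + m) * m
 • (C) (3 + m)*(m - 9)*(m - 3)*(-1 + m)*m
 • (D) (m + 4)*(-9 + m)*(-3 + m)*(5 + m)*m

We need to factor m*(-108)+m^5+m^4*(-9)+129*m^2+m^3*(-13).
The factored form is (-9 + m) * (m - 1) * (4 + m) * (-3 + m) * m.
B) (-9 + m) * (m - 1) * (4 + m) * (-3 + m) * m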